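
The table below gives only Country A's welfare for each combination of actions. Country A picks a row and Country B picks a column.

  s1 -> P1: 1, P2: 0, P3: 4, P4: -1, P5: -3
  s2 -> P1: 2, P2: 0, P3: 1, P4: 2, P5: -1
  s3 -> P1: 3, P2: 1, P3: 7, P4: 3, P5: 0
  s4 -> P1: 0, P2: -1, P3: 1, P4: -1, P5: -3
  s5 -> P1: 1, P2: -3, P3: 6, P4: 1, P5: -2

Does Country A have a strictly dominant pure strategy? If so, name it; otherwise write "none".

s3 vs s1: P1: 3>1, P2: 1>0, P3: 7>4, P4: 3>-1, P5: 0>-3.
s3 vs s2: P1: 3>2, P2: 1>0, P3: 7>1, P4: 3>2, P5: 0>-1.
s3 vs s4: P1: 3>0, P2: 1>-1, P3: 7>1, P4: 3>-1, P5: 0>-3.
s3 vs s5: P1: 3>1, P2: 1>-3, P3: 7>6, P4: 3>1, P5: 0>-2.
s3 strictly beats every other strategy against every opponent action, so it is strictly dominant.

s3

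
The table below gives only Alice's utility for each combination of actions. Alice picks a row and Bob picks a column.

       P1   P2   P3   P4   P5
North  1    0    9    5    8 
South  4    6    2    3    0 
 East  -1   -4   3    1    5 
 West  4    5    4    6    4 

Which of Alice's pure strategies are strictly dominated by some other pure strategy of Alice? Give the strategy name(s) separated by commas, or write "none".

North: no other strategy beats it everywhere (South at P3 (9>2); East at P1 (1>-1); West at P3 (9>4)).
South is not dominated — it holds its own against North at P1 (4>1); East at P1 (4>-1); West at P1 (4=4).
East: dominated, since North does at least as well everywhere (P1: 1>-1, P2: 0>-4, P3: 9>3, P4: 5>1, P5: 8>5).
West is not dominated — it holds its own against North at P1 (4>1); South at P1 (4=4); East at P1 (4>-1).

East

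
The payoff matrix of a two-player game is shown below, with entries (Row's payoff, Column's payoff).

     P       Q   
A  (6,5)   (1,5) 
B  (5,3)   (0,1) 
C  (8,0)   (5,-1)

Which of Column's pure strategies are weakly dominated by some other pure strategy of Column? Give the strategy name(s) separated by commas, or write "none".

P: no other strategy beats it everywhere (Q at B (3>1)).
Q: dominated, since P does at least as well everywhere (A: 5=5, B: 3>1, C: 0>-1).

Q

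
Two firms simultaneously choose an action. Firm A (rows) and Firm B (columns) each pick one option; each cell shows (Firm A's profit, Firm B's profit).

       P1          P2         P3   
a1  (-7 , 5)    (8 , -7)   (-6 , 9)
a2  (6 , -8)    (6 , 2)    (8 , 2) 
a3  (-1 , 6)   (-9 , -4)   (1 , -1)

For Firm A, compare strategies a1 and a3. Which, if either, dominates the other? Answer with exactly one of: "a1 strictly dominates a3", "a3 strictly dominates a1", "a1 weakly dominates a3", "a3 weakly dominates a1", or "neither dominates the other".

Compare a1 to a3 across every action of Firm B: P1: -7<-1, P2: 8>-9, P3: -6<1.
a1 does better at P2 but worse at P1, P3; neither strategy dominates the other.

neither dominates the other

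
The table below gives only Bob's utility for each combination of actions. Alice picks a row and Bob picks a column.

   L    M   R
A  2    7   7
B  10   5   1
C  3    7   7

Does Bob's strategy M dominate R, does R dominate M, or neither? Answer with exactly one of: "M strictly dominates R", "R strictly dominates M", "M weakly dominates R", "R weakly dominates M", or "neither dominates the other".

M weakly dominates R

M's payoffs vs R's, by Alice's action — A: 7=7, B: 5>1, C: 7=7.
M is at least as good everywhere and strictly better somewhere (tied only at A, C), so M weakly but not strictly dominates R.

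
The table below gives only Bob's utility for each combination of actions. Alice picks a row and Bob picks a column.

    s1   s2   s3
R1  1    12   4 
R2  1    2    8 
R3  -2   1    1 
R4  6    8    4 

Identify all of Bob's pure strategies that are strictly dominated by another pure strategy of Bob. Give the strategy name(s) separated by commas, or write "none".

s1: dominated, since s2 does at least as well everywhere (R1: 12>1, R2: 2>1, R3: 1>-2, R4: 8>6).
s2: no other strategy beats it everywhere (s1 at R1 (12>1); s3 at R1 (12>4)).
Nothing dominates s3: s1 at R1 (4>1); s2 at R2 (8>2).

s1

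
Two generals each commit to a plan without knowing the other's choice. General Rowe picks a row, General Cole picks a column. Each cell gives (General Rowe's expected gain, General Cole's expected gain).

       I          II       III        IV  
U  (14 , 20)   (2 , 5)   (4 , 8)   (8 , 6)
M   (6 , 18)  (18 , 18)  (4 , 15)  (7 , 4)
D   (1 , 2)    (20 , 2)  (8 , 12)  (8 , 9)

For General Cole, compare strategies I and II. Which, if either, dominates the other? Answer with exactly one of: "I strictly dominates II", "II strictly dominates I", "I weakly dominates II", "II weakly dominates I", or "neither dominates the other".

I weakly dominates II

I's payoffs vs II's, by General Rowe's action — U: 20>5, M: 18=18, D: 2=2.
I is at least as good everywhere and strictly better somewhere (tied only at M, D), so I weakly but not strictly dominates II.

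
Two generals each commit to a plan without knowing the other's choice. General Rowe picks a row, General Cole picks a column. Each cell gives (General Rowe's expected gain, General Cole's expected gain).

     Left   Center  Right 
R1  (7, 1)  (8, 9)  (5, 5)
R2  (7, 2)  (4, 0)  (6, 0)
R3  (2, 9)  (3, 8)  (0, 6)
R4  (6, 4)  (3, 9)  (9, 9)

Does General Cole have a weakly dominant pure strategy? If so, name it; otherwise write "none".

none

Left fails to dominate Center at R1 (1<9).
Center fails to dominate Left at R2 (0<2).
Right fails to dominate Left at R2 (0<2).
No single strategy dominates all the others.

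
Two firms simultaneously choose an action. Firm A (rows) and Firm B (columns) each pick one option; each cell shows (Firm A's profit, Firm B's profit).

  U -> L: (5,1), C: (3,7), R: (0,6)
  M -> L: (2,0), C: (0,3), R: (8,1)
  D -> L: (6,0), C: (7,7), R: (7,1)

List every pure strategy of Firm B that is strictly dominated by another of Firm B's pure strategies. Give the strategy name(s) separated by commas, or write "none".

C strictly dominates L — U: 7>1, M: 3>0, D: 7>0.
C: no other strategy beats it everywhere (L at U (7>1); R at U (7>6)).
C strictly dominates R — U: 7>6, M: 3>1, D: 7>1.

L, R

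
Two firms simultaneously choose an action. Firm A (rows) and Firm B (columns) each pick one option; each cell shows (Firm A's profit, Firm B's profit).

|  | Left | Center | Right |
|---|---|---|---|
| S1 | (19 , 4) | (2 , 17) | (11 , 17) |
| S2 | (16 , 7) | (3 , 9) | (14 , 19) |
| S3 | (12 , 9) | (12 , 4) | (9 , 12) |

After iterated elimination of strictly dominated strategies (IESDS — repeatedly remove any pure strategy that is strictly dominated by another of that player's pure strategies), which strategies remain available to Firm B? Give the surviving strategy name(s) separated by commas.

Firm B's strategy Left is strictly dominated by Right (S1: 17>4, S2: 19>7, S3: 12>9) and is removed.
Firm A's strategy S1 is strictly dominated by S2 (Center: 3>2, Right: 14>11) and is removed.
Column Center is eliminated: Right beats it against every remaining row (S2: 19>9, S3: 12>4).
Row S3 is eliminated: S2 beats it against every remaining column (Right: 14>9).
Among the remaining strategies, none is strictly dominated by another pure strategy of the same player, so the elimination stops.
Surviving strategies — Firm A: {S2}; Firm B: {Right}.

Right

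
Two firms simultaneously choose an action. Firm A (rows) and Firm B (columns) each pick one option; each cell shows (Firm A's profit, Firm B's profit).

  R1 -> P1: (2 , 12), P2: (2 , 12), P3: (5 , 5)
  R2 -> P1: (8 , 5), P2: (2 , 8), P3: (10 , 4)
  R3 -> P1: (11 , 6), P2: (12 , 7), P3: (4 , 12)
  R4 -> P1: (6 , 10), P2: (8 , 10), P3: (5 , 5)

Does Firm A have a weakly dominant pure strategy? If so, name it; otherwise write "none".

none

R1 fails to dominate R2 at P1 (2<8).
R2 fails to dominate R3 at P1 (8<11).
R3 fails to dominate R1 at P3 (4<5).
R4 fails to dominate R2 at P1 (6<8).
No single strategy dominates all the others.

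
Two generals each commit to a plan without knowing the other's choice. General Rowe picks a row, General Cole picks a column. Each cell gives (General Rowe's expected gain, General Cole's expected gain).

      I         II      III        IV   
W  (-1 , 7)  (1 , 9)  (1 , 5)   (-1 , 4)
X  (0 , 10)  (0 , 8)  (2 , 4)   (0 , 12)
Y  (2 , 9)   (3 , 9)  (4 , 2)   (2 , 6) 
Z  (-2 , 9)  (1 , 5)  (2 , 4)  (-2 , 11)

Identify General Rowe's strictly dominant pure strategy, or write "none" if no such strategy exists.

Y

Y vs W: I: 2>-1, II: 3>1, III: 4>1, IV: 2>-1.
Y vs X: I: 2>0, II: 3>0, III: 4>2, IV: 2>0.
Y vs Z: I: 2>-2, II: 3>1, III: 4>2, IV: 2>-2.
Y strictly beats every other strategy against every opponent action, so it is strictly dominant.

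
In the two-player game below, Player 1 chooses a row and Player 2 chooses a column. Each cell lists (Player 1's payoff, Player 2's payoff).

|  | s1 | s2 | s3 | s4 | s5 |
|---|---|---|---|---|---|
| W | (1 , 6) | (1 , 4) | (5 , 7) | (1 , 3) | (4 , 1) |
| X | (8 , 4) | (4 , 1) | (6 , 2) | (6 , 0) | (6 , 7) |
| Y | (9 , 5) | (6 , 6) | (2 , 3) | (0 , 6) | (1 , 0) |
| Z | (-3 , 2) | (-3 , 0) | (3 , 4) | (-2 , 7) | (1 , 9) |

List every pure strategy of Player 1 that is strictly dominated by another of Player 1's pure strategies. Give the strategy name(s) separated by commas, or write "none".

W is strictly dominated by X (s1: 8>1, s2: 4>1, s3: 6>5, s4: 6>1, s5: 6>4).
X: no other strategy beats it everywhere (W at s1 (8>1); Y at s3 (6>2); Z at s1 (8>-3)).
Y is not dominated — it holds its own against W at s1 (9>1); X at s1 (9>8); Z at s1 (9>-3).
Z: dominated, since W does at least as well everywhere (s1: 1>-3, s2: 1>-3, s3: 5>3, s4: 1>-2, s5: 4>1).

W, Z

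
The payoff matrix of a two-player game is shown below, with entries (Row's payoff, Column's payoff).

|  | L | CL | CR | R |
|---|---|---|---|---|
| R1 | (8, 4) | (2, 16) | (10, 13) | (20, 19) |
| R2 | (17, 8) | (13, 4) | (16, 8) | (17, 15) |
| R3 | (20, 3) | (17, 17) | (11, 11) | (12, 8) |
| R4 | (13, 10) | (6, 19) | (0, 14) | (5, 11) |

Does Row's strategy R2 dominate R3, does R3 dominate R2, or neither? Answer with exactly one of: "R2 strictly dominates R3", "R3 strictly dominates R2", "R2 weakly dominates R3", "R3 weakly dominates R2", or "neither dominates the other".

neither dominates the other

R2's payoffs vs R3's, by Column's action — L: 17<20, CL: 13<17, CR: 16>11, R: 17>12.
R2 does better at CR, R but worse at L, CL; neither strategy dominates the other.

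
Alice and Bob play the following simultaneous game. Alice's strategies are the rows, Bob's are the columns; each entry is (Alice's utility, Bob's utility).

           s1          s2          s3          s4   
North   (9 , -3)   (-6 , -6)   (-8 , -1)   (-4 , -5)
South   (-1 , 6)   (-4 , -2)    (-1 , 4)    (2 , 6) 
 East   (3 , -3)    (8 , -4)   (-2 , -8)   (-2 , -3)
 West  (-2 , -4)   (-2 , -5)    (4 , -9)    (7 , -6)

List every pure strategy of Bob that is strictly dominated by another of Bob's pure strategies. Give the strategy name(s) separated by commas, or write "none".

s2

s1 is not dominated — it holds its own against s2 at North (-3>-6); s3 at South (6>4); s4 at North (-3>-5).
s2 is strictly dominated by s1 (North: -3>-6, South: 6>-2, East: -3>-4, West: -4>-5).
s3 is not dominated — it holds its own against s1 at North (-1>-3); s2 at North (-1>-6); s4 at North (-1>-5).
s4: no other strategy beats it everywhere (s1 at South (6=6); s2 at North (-5>-6); s3 at South (6>4)).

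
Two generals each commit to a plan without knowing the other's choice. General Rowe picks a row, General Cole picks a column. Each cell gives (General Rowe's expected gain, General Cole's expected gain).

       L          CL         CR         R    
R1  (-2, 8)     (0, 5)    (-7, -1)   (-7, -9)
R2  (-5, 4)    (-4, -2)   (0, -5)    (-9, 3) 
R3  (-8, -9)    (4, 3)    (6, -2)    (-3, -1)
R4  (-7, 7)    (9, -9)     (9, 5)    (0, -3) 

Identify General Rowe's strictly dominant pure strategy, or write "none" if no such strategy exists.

R1 fails to dominate R2 at CR (-7<0).
R2 fails to dominate R1 at L (-5<-2).
R3 fails to dominate R1 at L (-8<-2).
R4 fails to dominate R1 at L (-7<-2).
No single strategy dominates all the others.

none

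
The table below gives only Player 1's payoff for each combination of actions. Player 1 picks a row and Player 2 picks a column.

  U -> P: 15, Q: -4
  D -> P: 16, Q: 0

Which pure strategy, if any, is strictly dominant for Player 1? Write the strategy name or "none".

D vs U: P: 16>15, Q: 0>-4.
D strictly beats every other strategy against every opponent action, so it is strictly dominant.

D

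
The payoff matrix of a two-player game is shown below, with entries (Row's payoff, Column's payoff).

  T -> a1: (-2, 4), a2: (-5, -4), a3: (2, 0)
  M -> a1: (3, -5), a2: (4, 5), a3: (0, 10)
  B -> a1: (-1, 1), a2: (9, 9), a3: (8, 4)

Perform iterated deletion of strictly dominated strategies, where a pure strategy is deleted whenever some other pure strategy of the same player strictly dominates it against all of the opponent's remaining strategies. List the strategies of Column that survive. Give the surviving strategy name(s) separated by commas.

a2

Row's strategy T is strictly dominated by B (a1: -1>-2, a2: 9>-5, a3: 8>2) and is removed.
Column's strategy a1 is strictly dominated by a2 (M: 5>-5, B: 9>1) and is removed.
For Row, B strictly dominates M on the remaining columns (a2: 9>4, a3: 8>0); eliminate M.
Column's strategy a3 is strictly dominated by a2 (B: 9>4) and is removed.
Among the remaining strategies, none is strictly dominated by another pure strategy of the same player, so the elimination stops.
Surviving strategies — Row: {B}; Column: {a2}.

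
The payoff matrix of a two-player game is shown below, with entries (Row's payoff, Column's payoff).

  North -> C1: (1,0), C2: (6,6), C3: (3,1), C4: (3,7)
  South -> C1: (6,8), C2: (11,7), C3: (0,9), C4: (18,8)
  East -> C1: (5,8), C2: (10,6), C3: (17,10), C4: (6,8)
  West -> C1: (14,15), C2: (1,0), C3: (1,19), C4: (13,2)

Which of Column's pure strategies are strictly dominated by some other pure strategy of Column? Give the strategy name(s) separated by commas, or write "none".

C1: dominated, since C3 does at least as well everywhere (North: 1>0, South: 9>8, East: 10>8, West: 19>15).
C2 is strictly dominated by C4 (North: 7>6, South: 8>7, East: 8>6, West: 2>0).
C3: no other strategy beats it everywhere (C1 at North (1>0); C2 at South (9>7); C4 at South (9>8)).
C4 is not dominated — it holds its own against C1 at North (7>0); C2 at North (7>6); C3 at North (7>1).

C1, C2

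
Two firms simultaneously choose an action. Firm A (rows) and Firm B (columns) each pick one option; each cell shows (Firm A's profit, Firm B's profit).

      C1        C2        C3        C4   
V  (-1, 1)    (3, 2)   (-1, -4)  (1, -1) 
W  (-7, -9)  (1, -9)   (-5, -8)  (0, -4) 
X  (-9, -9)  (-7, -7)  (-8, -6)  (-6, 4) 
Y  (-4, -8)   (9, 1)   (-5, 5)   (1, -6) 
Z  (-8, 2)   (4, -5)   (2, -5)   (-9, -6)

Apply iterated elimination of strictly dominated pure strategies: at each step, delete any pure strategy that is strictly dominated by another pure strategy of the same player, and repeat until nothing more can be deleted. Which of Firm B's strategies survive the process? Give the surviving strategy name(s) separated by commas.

C1, C2, C3

For Firm A, V strictly dominates W on the remaining columns (C1: -1>-7, C2: 3>1, C3: -1>-5, C4: 1>0); eliminate W.
Firm A's strategy X is strictly dominated by V (C1: -1>-9, C2: 3>-7, C3: -1>-8, C4: 1>-6) and is removed.
Firm B's strategy C4 is strictly dominated by C2 (V: 2>-1, Y: 1>-6, Z: -5>-6) and is removed.
Among the remaining strategies, none is strictly dominated by another pure strategy of the same player, so the elimination stops.
Surviving strategies — Firm A: {V, Y, Z}; Firm B: {C1, C2, C3}.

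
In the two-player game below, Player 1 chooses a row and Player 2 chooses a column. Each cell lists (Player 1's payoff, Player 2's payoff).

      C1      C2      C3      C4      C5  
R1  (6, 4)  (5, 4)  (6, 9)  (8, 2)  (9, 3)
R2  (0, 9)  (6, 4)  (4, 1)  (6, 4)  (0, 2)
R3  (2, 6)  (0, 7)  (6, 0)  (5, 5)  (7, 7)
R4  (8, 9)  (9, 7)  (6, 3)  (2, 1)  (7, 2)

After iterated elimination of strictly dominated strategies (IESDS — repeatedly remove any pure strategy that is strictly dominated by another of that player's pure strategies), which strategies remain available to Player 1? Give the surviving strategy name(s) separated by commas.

R1, R3, R4

For Player 2, C1 strictly dominates C4 on the remaining rows (R1: 4>2, R2: 9>4, R3: 6>5, R4: 9>1); eliminate C4.
Row R2 is eliminated: R4 beats it against every remaining column (C1: 8>0, C2: 9>6, C3: 6>4, C5: 7>0).
Among the remaining strategies, none is strictly dominated by another pure strategy of the same player, so the elimination stops.
Surviving strategies — Player 1: {R1, R3, R4}; Player 2: {C1, C2, C3, C5}.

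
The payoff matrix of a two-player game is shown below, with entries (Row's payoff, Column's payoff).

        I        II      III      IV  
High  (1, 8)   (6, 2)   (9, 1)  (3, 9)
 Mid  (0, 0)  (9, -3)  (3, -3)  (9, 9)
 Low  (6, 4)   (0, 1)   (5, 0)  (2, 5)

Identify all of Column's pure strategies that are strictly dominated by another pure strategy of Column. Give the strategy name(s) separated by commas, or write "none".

I: dominated, since IV does at least as well everywhere (High: 9>8, Mid: 9>0, Low: 5>4).
II: dominated, since I does at least as well everywhere (High: 8>2, Mid: 0>-3, Low: 4>1).
III: dominated, since I does at least as well everywhere (High: 8>1, Mid: 0>-3, Low: 4>0).
IV is not dominated — it holds its own against I at High (9>8); II at High (9>2); III at High (9>1).

I, II, III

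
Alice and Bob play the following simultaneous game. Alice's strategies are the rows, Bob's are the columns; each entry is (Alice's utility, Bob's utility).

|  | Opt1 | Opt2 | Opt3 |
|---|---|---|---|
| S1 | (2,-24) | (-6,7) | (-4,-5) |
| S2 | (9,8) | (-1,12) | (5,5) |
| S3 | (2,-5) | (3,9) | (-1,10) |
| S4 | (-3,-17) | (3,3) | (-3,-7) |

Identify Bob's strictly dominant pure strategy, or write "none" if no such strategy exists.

Opt1 fails to dominate Opt2 at S1 (-24<7).
Opt2 fails to dominate Opt3 at S3 (9<10).
Opt3 fails to dominate Opt1 at S2 (5<8).
No single strategy dominates all the others.

none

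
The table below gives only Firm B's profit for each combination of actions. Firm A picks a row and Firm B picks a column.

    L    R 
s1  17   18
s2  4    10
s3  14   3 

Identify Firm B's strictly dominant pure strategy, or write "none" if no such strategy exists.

none

L fails to dominate R at s1 (17<18).
R fails to dominate L at s3 (3<14).
No single strategy dominates all the others.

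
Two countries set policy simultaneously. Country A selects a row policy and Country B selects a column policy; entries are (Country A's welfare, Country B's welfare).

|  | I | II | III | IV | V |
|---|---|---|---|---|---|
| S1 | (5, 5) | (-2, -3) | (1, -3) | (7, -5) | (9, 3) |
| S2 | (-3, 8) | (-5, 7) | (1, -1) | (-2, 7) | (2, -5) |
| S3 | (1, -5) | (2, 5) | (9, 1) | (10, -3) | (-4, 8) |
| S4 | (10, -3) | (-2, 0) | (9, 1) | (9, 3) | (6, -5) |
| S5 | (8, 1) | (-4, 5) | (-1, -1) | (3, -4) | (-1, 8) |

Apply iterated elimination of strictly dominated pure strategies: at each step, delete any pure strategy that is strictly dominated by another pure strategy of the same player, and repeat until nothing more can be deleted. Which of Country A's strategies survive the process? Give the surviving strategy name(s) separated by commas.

Row S2 is eliminated: S4 beats it against every remaining column (I: 10>-3, II: -2>-5, III: 9>1, IV: 9>-2, V: 6>2).
For Country A, S4 strictly dominates S5 on the remaining columns (I: 10>8, II: -2>-4, III: 9>-1, IV: 9>3, V: 6>-1); eliminate S5.
Among the remaining strategies, none is strictly dominated by another pure strategy of the same player, so the elimination stops.
Surviving strategies — Country A: {S1, S3, S4}; Country B: {I, II, III, IV, V}.

S1, S3, S4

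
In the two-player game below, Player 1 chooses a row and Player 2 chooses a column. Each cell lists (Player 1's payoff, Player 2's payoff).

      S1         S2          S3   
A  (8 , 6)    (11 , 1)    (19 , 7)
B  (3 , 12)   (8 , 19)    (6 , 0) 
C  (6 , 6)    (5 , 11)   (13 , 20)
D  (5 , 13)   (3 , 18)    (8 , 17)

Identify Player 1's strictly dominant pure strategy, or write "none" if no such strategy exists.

A

A vs B: S1: 8>3, S2: 11>8, S3: 19>6.
A vs C: S1: 8>6, S2: 11>5, S3: 19>13.
A vs D: S1: 8>5, S2: 11>3, S3: 19>8.
A strictly beats every other strategy against every opponent action, so it is strictly dominant.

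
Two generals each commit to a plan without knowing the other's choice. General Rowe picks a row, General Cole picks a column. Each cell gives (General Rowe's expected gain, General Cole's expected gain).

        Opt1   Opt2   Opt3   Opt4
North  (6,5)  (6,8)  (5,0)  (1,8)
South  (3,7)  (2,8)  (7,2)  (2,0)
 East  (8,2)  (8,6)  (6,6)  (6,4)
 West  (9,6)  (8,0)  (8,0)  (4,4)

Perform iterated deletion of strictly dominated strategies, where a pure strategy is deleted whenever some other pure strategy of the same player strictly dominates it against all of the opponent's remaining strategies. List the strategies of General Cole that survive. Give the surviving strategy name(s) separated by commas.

For General Rowe, East strictly dominates North on the remaining columns (Opt1: 8>6, Opt2: 8>6, Opt3: 6>5, Opt4: 6>1); eliminate North.
Row South is eliminated: West beats it against every remaining column (Opt1: 9>3, Opt2: 8>2, Opt3: 8>7, Opt4: 4>2).
Among the remaining strategies, none is strictly dominated by another pure strategy of the same player, so the elimination stops.
Surviving strategies — General Rowe: {East, West}; General Cole: {Opt1, Opt2, Opt3, Opt4}.

Opt1, Opt2, Opt3, Opt4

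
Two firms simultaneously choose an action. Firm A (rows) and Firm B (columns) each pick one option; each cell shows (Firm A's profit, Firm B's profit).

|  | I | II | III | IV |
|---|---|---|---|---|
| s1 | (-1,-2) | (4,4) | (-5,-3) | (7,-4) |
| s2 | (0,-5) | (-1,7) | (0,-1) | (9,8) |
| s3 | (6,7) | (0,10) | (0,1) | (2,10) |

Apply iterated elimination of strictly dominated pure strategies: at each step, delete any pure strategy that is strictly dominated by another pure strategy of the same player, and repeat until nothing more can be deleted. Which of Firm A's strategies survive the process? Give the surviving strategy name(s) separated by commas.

For Firm B, II strictly dominates I on the remaining rows (s1: 4>-2, s2: 7>-5, s3: 10>7); eliminate I.
For Firm B, II strictly dominates III on the remaining rows (s1: 4>-3, s2: 7>-1, s3: 10>1); eliminate III.
Firm A's strategy s3 is strictly dominated by s1 (II: 4>0, IV: 7>2) and is removed.
Among the remaining strategies, none is strictly dominated by another pure strategy of the same player, so the elimination stops.
Surviving strategies — Firm A: {s1, s2}; Firm B: {II, IV}.

s1, s2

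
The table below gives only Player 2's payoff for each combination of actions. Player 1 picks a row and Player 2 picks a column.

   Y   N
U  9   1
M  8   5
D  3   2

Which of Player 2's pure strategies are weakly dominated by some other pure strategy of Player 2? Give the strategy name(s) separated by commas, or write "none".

Y: no other strategy beats it everywhere (N at U (9>1)).
N: dominated, since Y does at least as well everywhere (U: 9>1, M: 8>5, D: 3>2).

N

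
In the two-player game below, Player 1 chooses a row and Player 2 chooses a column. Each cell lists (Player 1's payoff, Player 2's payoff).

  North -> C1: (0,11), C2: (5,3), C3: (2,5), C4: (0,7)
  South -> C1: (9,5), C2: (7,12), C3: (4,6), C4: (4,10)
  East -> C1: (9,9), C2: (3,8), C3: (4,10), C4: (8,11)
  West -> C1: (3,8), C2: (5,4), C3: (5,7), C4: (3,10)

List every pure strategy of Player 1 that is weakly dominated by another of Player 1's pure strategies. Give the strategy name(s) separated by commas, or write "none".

North: dominated, since South does at least as well everywhere (C1: 9>0, C2: 7>5, C3: 4>2, C4: 4>0).
South: no other strategy beats it everywhere (North at C1 (9>0); East at C2 (7>3); West at C1 (9>3)).
East: no other strategy beats it everywhere (North at C1 (9>0); South at C4 (8>4); West at C1 (9>3)).
Nothing dominates West: North at C1 (3>0); South at C3 (5>4); East at C2 (5>3).

North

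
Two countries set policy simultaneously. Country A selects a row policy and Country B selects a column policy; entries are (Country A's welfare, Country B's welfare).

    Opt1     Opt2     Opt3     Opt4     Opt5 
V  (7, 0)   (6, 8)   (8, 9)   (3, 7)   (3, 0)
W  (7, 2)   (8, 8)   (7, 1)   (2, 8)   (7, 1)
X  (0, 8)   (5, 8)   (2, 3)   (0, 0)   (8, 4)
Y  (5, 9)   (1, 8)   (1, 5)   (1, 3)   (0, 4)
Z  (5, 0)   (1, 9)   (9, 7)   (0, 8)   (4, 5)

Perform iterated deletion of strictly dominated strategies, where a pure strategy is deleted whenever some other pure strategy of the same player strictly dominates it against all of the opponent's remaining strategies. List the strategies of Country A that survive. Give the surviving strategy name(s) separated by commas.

V, W, Z

For Country A, V strictly dominates Y on the remaining columns (Opt1: 7>5, Opt2: 6>1, Opt3: 8>1, Opt4: 3>1, Opt5: 3>0); eliminate Y.
Column Opt5 is eliminated: Opt2 beats it against every remaining row (V: 8>0, W: 8>1, X: 8>4, Z: 9>5).
Row X is eliminated: V beats it against every remaining column (Opt1: 7>0, Opt2: 6>5, Opt3: 8>2, Opt4: 3>0).
Country B's strategy Opt1 is strictly dominated by Opt2 (V: 8>0, W: 8>2, Z: 9>0) and is removed.
Among the remaining strategies, none is strictly dominated by another pure strategy of the same player, so the elimination stops.
Surviving strategies — Country A: {V, W, Z}; Country B: {Opt2, Opt3, Opt4}.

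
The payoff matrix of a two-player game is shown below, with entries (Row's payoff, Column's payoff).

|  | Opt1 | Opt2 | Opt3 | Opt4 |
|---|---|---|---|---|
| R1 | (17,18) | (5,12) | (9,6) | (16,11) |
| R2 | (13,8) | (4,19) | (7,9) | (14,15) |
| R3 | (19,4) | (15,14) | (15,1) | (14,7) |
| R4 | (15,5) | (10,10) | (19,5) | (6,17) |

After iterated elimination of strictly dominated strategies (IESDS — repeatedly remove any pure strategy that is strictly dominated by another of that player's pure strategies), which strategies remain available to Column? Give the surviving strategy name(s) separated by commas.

Row's strategy R2 is strictly dominated by R1 (Opt1: 17>13, Opt2: 5>4, Opt3: 9>7, Opt4: 16>14) and is removed.
Column Opt3 is eliminated: Opt2 beats it against every remaining row (R1: 12>6, R3: 14>1, R4: 10>5).
For Row, R3 strictly dominates R4 on the remaining columns (Opt1: 19>15, Opt2: 15>10, Opt4: 14>6); eliminate R4.
Column's strategy Opt4 is strictly dominated by Opt2 (R1: 12>11, R3: 14>7) and is removed.
For Row, R3 strictly dominates R1 on the remaining columns (Opt1: 19>17, Opt2: 15>5); eliminate R1.
Column's strategy Opt1 is strictly dominated by Opt2 (R3: 14>4) and is removed.
Among the remaining strategies, none is strictly dominated by another pure strategy of the same player, so the elimination stops.
Surviving strategies — Row: {R3}; Column: {Opt2}.

Opt2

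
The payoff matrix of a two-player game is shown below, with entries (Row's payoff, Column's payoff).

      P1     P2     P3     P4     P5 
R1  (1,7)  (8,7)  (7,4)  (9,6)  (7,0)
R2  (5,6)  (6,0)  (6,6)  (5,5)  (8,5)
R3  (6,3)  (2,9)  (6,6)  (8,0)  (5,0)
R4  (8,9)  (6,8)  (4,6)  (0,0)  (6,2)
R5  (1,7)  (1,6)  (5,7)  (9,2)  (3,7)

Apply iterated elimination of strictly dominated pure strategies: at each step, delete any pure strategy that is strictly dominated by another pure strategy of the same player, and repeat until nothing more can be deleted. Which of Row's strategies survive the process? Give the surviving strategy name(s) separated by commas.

R1, R2, R3, R4

Column's strategy P4 is strictly dominated by P1 (R1: 7>6, R2: 6>5, R3: 3>0, R4: 9>0, R5: 7>2) and is removed.
Row's strategy R5 is strictly dominated by R2 (P1: 5>1, P2: 6>1, P3: 6>5, P5: 8>3) and is removed.
Column P5 is eliminated: P1 beats it against every remaining row (R1: 7>0, R2: 6>5, R3: 3>0, R4: 9>2).
Among the remaining strategies, none is strictly dominated by another pure strategy of the same player, so the elimination stops.
Surviving strategies — Row: {R1, R2, R3, R4}; Column: {P1, P2, P3}.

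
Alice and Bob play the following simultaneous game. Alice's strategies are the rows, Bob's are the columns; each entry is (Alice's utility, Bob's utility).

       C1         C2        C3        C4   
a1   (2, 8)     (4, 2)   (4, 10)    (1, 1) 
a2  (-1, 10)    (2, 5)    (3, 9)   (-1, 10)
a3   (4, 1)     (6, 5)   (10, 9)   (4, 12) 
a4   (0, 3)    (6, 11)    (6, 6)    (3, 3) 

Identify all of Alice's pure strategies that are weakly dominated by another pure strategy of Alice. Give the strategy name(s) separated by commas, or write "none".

a1, a2, a4

a3 weakly dominates a1 — C1: 4>2, C2: 6>4, C3: 10>4, C4: 4>1.
a1 weakly dominates a2 — C1: 2>-1, C2: 4>2, C3: 4>3, C4: 1>-1.
a3 is not dominated — it holds its own against a1 at C1 (4>2); a2 at C1 (4>-1); a4 at C1 (4>0).
a4 is weakly dominated by a3 (C1: 4>0, C2: 6=6, C3: 10>6, C4: 4>3).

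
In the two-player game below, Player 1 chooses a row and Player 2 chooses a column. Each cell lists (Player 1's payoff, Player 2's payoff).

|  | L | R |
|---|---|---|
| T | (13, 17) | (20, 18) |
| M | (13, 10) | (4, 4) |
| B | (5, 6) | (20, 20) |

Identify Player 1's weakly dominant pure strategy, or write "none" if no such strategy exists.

T vs M: L: 13=13, R: 20>4.
T vs B: L: 13>5, R: 20=20.
T is at least as good as every other strategy against every opponent action, so it is weakly dominant.

T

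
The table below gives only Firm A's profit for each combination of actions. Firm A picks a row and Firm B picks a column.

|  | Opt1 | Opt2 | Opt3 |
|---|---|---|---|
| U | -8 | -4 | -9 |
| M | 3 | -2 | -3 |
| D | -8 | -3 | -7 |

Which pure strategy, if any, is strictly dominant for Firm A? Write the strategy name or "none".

M vs U: Opt1: 3>-8, Opt2: -2>-4, Opt3: -3>-9.
M vs D: Opt1: 3>-8, Opt2: -2>-3, Opt3: -3>-7.
M strictly beats every other strategy against every opponent action, so it is strictly dominant.

M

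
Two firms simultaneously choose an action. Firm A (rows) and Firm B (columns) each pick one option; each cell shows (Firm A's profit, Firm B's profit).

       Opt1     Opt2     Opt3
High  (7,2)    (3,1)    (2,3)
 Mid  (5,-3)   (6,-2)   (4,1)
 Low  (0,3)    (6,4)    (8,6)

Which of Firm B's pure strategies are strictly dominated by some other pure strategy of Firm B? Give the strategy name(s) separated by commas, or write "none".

Opt1, Opt2

Opt3 strictly dominates Opt1 — High: 3>2, Mid: 1>-3, Low: 6>3.
Opt2 is strictly dominated by Opt3 (High: 3>1, Mid: 1>-2, Low: 6>4).
Opt3 is not dominated — it holds its own against Opt1 at High (3>2); Opt2 at High (3>1).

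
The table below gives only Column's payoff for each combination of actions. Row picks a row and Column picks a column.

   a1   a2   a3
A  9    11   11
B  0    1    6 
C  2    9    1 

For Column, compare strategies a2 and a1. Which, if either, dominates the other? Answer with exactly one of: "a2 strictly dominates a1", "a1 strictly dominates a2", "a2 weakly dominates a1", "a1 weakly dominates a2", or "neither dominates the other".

Compare a2 to a1 across each choice by Row: A: 11>9, B: 1>0, C: 9>2.
a2 gives a strictly higher payoff against each choice by Row, so a2 strictly dominates a1.

a2 strictly dominates a1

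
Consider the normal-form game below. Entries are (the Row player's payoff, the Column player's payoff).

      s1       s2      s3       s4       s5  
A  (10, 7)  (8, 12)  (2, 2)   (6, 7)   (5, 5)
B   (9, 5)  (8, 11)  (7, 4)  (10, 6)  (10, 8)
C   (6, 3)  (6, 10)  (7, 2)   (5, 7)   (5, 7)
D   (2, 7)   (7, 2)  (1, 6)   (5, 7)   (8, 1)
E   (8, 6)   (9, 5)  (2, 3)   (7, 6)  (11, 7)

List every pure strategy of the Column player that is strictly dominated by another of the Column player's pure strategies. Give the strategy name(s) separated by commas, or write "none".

s1 is not dominated — it holds its own against s2 at D (7>2); s3 at A (7>2); s4 at A (7=7); s5 at A (7>5).
Nothing dominates s2: s1 at A (12>7); s3 at A (12>2); s4 at A (12>7); s5 at A (12>5).
s3: dominated, since s1 does at least as well everywhere (A: 7>2, B: 5>4, C: 3>2, D: 7>6, E: 6>3).
Nothing dominates s4: s1 at A (7=7); s2 at D (7>2); s3 at A (7>2); s5 at A (7>5).
s5 is not dominated — it holds its own against s1 at B (8>5); s2 at E (7>5); s3 at A (5>2); s4 at B (8>6).

s3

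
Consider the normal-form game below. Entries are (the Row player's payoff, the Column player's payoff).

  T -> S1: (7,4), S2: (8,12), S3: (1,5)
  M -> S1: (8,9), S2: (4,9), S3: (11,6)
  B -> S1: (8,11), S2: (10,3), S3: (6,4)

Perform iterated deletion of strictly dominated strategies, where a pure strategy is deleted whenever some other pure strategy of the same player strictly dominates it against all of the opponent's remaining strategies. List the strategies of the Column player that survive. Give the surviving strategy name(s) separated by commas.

The Row player's strategy T is strictly dominated by B (S1: 8>7, S2: 10>8, S3: 6>1) and is removed.
The Column player's strategy S3 is strictly dominated by S1 (M: 9>6, B: 11>4) and is removed.
Among the remaining strategies, none is strictly dominated by another pure strategy of the same player, so the elimination stops.
Surviving strategies — the Row player: {M, B}; the Column player: {S1, S2}.

S1, S2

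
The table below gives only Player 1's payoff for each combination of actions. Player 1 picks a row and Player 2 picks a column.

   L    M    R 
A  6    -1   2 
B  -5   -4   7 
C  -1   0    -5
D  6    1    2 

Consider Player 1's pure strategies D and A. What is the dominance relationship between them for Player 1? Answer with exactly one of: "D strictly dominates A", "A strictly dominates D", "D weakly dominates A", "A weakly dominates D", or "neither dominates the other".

D weakly dominates A

Compare D to A across every action of Player 2: L: 6=6, M: 1>-1, R: 2=2.
D is at least as good everywhere and strictly better somewhere (tied only at L, R), so D weakly but not strictly dominates A.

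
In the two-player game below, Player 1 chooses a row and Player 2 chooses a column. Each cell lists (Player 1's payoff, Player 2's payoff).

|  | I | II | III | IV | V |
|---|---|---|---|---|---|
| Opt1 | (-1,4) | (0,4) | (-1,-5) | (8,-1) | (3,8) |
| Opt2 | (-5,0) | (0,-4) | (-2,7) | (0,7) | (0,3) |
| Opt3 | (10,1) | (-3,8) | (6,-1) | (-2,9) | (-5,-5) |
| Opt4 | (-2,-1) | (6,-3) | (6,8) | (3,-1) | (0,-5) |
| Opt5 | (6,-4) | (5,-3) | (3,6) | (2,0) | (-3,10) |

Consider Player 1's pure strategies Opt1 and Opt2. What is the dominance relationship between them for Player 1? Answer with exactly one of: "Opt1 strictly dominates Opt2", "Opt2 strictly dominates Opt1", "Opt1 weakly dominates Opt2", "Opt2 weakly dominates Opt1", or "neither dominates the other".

Opt1 weakly dominates Opt2

Compare Opt1 to Opt2 across each opponent action: I: -1>-5, II: 0=0, III: -1>-2, IV: 8>0, V: 3>0.
Opt1 is at least as good everywhere and strictly better somewhere (tied only at II), so Opt1 weakly but not strictly dominates Opt2.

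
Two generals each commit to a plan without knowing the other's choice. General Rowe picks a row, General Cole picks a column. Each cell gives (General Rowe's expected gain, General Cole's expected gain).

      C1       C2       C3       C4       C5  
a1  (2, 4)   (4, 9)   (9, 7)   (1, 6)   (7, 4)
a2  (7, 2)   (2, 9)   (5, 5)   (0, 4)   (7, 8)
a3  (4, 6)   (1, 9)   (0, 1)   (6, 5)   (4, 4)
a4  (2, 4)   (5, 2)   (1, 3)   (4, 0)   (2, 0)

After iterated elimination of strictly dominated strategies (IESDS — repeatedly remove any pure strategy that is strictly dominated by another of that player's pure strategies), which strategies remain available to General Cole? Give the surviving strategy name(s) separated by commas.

C1, C2, C3

Column C4 is eliminated: C2 beats it against every remaining row (a1: 9>6, a2: 9>4, a3: 9>5, a4: 2>0).
For General Rowe, a2 strictly dominates a3 on the remaining columns (C1: 7>4, C2: 2>1, C3: 5>0, C5: 7>4); eliminate a3.
Column C5 is eliminated: C2 beats it against every remaining row (a1: 9>4, a2: 9>8, a4: 2>0).
Among the remaining strategies, none is strictly dominated by another pure strategy of the same player, so the elimination stops.
Surviving strategies — General Rowe: {a1, a2, a4}; General Cole: {C1, C2, C3}.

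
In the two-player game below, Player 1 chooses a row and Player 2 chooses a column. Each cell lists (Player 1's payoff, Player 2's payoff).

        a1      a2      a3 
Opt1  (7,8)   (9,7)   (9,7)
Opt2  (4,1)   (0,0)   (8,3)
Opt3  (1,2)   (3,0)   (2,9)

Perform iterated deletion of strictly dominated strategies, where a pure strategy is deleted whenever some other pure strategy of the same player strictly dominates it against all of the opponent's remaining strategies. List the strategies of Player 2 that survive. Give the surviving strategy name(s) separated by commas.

a1

Row Opt2 is eliminated: Opt1 beats it against every remaining column (a1: 7>4, a2: 9>0, a3: 9>8).
For Player 1, Opt1 strictly dominates Opt3 on the remaining columns (a1: 7>1, a2: 9>3, a3: 9>2); eliminate Opt3.
Column a2 is eliminated: a1 beats it against every remaining row (Opt1: 8>7).
For Player 2, a1 strictly dominates a3 on the remaining rows (Opt1: 8>7); eliminate a3.
Among the remaining strategies, none is strictly dominated by another pure strategy of the same player, so the elimination stops.
Surviving strategies — Player 1: {Opt1}; Player 2: {a1}.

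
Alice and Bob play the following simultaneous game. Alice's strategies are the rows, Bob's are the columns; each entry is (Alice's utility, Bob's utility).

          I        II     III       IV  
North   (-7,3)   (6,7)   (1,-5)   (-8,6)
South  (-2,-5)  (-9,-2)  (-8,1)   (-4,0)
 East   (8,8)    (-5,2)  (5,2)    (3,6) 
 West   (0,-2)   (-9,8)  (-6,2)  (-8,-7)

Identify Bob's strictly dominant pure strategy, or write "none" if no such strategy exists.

I fails to dominate II at North (3<7).
II fails to dominate I at East (2<8).
III fails to dominate I at North (-5<3).
IV fails to dominate I at East (6<8).
No single strategy dominates all the others.

none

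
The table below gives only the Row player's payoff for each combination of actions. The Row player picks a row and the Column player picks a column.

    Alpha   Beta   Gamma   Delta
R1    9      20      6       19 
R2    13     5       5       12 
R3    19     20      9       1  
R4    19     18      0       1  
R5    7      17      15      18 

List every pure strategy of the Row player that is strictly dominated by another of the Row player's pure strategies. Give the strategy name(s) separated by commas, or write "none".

none

R1 is not dominated — it holds its own against R2 at Beta (20>5); R3 at Beta (20=20); R4 at Beta (20>18); R5 at Alpha (9>7).
R2 is not dominated — it holds its own against R1 at Alpha (13>9); R3 at Delta (12>1); R4 at Gamma (5>0); R5 at Alpha (13>7).
R3: no other strategy beats it everywhere (R1 at Alpha (19>9); R2 at Alpha (19>13); R4 at Alpha (19=19); R5 at Alpha (19>7)).
R4: no other strategy beats it everywhere (R1 at Alpha (19>9); R2 at Alpha (19>13); R3 at Alpha (19=19); R5 at Alpha (19>7)).
R5: no other strategy beats it everywhere (R1 at Gamma (15>6); R2 at Beta (17>5); R3 at Gamma (15>9); R4 at Gamma (15>0)).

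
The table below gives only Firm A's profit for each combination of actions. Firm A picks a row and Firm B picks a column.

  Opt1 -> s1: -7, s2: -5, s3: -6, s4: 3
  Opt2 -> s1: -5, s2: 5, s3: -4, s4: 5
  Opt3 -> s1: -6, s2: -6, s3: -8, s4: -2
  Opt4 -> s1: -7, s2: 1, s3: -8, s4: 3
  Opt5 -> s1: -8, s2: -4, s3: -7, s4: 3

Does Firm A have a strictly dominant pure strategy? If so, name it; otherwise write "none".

Opt2 vs Opt1: s1: -5>-7, s2: 5>-5, s3: -4>-6, s4: 5>3.
Opt2 vs Opt3: s1: -5>-6, s2: 5>-6, s3: -4>-8, s4: 5>-2.
Opt2 vs Opt4: s1: -5>-7, s2: 5>1, s3: -4>-8, s4: 5>3.
Opt2 vs Opt5: s1: -5>-8, s2: 5>-4, s3: -4>-7, s4: 5>3.
Opt2 strictly beats every other strategy against every opponent action, so it is strictly dominant.

Opt2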